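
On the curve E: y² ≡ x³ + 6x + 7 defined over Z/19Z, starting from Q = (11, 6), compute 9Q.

Repeated addition: build up to 9Q.
2Q: tangent at (11, 6): λ = (3·11² + 6)/(2·6) ≡ 8/12. 12⁻¹ ≡ 8 (mod 19), so λ ≡ 8·8 ≡ 7.
  x = λ² - 11 - 11 = 49 - 22 ≡ 8; y = λ·(11 - 8) - 6 ≡ 15. → (8, 15)
3Q: (8, 15) + (11, 6). λ = (6 - 15)/(11 - 8) ≡ 10/3 mod 19. 3⁻¹ ≡ 13 (mod 19), so λ ≡ 16.
  x = λ² - 8 - 11 = 256 - 19 ≡ 9; y = λ·(8 - 9) - 15 ≡ 7. → (9, 7)
4Q: (9, 7) + (11, 6). λ = (6 - 7)/(11 - 9) ≡ 18/2 mod 19. 2⁻¹ ≡ 10 (mod 19), so λ ≡ 9.
  x = λ² - 9 - 11 = 81 - 20 ≡ 4; y = λ·(9 - 4) - 7 ≡ 0. → (4, 0)
5Q: (4, 0) + (11, 6). λ = (6 - 0)/(11 - 4) ≡ 6/7 mod 19. 7⁻¹ ≡ 11 (mod 19), so λ ≡ 9.
  x = λ² - 4 - 11 = 81 - 15 ≡ 9; y = λ·(4 - 9) - 0 ≡ 12. → (9, 12)
6Q: (9, 12) + (11, 6). λ = (6 - 12)/(11 - 9) ≡ 13/2 mod 19. 2⁻¹ ≡ 10 (mod 19) since 2·10 = 20 ≡ 1, so λ ≡ 16.
  x = λ² - 9 - 11 = 256 - 20 ≡ 8; y = λ·(9 - 8) - 12 ≡ 4. → (8, 4)
7Q: (8, 4) + (11, 6). λ = (6 - 4)/(11 - 8) ≡ 2/3 mod 19. 3⁻¹ ≡ 13 (mod 19), so λ ≡ 7.
  x = λ² - 8 - 11 = 49 - 19 ≡ 11; y = λ·(8 - 11) - 4 ≡ 13. → (11, 13)
8Q: (11, 13) + (11, 6): same x and y₁ ≡ -y₂, so the sum is O.
9Q: O + (11, 6) = (11, 6) (identity).

(11, 6)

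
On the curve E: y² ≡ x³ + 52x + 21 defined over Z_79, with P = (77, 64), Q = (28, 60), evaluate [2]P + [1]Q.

(20, 56)

First 2P:
Repeated addition: build up to 2P.
2P: tangent at (77, 64): λ = (3·77² + 52)/(2·64) ≡ 64/49. 49⁻¹ ≡ 50 (mod 79) since 49·50 = 2450 ≡ 1, so λ ≡ 64·50 ≡ 40.
  x = λ² - 77 - 77 = 1600 - 154 ≡ 24; y = λ·(77 - 24) - 64 ≡ 2. → (24, 2)
2P = (24, 2).
Finally 2P + Q:
(24, 2) + (28, 60). λ = (60 - 2)/(28 - 24) ≡ 58/4 mod 79. 4⁻¹ ≡ 20 (mod 79), so λ ≡ 54.
  x = λ² - 24 - 28 = 2916 - 52 ≡ 20; y = λ·(24 - 20) - 2 ≡ 56. → (20, 56)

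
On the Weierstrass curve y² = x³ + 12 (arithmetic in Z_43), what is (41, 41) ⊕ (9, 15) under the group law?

(16, 25)

(41, 41) + (9, 15). λ = (15 - 41)/(9 - 41) ≡ 17/11 mod 43. 11⁻¹ ≡ 4 (mod 43), so λ ≡ 25.
  x = λ² - 41 - 9 = 625 - 50 ≡ 16; y = λ·(41 - 16) - 41 ≡ 25. → (16, 25)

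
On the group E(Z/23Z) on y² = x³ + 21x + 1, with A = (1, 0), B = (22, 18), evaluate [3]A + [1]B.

(12, 7)

First 3A:
Repeated addition: build up to 3A.
2A: (1, 0) + (1, 0): same x and y₁ ≡ -y₂, so the sum is ∞.
3A: ∞ + (1, 0) = (1, 0) (identity).
3A = (1, 0).
Finally 3A + B:
(1, 0) + (22, 18). λ = (18 - 0)/(22 - 1) ≡ 18/21 mod 23. 21⁻¹ ≡ 11 (mod 23) since 21·11 = 231 ≡ 1, so λ ≡ 14.
  x = λ² - 1 - 22 = 196 - 23 ≡ 12; y = λ·(1 - 12) - 0 ≡ 7. → (12, 7)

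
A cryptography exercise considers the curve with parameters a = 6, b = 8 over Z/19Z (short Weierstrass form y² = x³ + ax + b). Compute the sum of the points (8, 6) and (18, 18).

(18, 1)

(8, 6) + (18, 18). λ = (18 - 6)/(18 - 8) ≡ 12/10 mod 19. 10⁻¹ ≡ 2 (mod 19) since 10·2 = 20 ≡ 1, so λ ≡ 5.
  x = λ² - 8 - 18 = 25 - 26 ≡ 18; y = λ·(8 - 18) - 6 ≡ 1. → (18, 1)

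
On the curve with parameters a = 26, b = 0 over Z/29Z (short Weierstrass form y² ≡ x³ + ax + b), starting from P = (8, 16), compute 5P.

Double-and-add on 5 = (101)₂. Start with P = (8, 16) for the leading 1-bit.
double: tangent at (8, 16): λ = (3·8² + 26)/(2·16) ≡ 15/3. 3⁻¹ ≡ 10 (mod 29), so λ ≡ 15·10 ≡ 5.
  x = λ² - 8 - 8 = 25 - 16 ≡ 9; y = λ·(8 - 9) - 16 ≡ 8. → (9, 8)
double: tangent at (9, 8): λ = (3·9² + 26)/(2·8) ≡ 8/16. 16⁻¹ ≡ 20 (mod 29) since 16·20 = 320 ≡ 1, so λ ≡ 8·20 ≡ 15.
  x = λ² - 9 - 9 = 225 - 18 ≡ 4; y = λ·(9 - 4) - 8 ≡ 9. → (4, 9)
add P: (4, 9) + (8, 16). λ = (16 - 9)/(8 - 4) ≡ 7/4 mod 29. 4⁻¹ ≡ 22 (mod 29) since 4·22 = 88 ≡ 1, so λ ≡ 9.
  x = λ² - 4 - 8 = 81 - 12 ≡ 11; y = λ·(4 - 11) - 9 ≡ 15. → (11, 15)

(11, 15)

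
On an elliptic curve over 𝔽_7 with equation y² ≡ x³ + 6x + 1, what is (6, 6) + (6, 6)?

tangent at (6, 6): λ = (3·6² + 6)/(2·6) ≡ 2/5. 5⁻¹ ≡ 3 (mod 7) since 5·3 = 15 ≡ 1, so λ ≡ 2·3 ≡ 6.
  x = λ² - 6 - 6 = 36 - 12 ≡ 3; y = λ·(6 - 3) - 6 ≡ 5. → (3, 5)

(3, 5)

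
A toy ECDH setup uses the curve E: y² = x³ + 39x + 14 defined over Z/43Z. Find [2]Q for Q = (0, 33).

tangent at (0, 33): λ = (3·0² + 39)/(2·33) ≡ 39/23. 23⁻¹ ≡ 15 (mod 43) since 23·15 = 345 ≡ 1, so λ ≡ 39·15 ≡ 26.
  x = λ² - 0 - 0 = 676 - 0 ≡ 31; y = λ·(0 - 31) - 33 ≡ 21. → (31, 21)

(31, 21)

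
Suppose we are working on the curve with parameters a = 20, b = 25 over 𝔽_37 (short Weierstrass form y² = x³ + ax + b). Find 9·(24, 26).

(4, 24)

Write Q = (24, 26).
Repeated addition: build up to 9Q.
2Q: tangent at (24, 26): λ = (3·24² + 20)/(2·26) ≡ 9/15. 15⁻¹ ≡ 5 (mod 37) since 15·5 = 75 ≡ 1, so λ ≡ 9·5 ≡ 8.
  x = λ² - 24 - 24 = 64 - 48 ≡ 16; y = λ·(24 - 16) - 26 ≡ 1. → (16, 1)
3Q: (16, 1) + (24, 26). λ = (26 - 1)/(24 - 16) ≡ 25/8 mod 37. 8⁻¹ ≡ 14 (mod 37), so λ ≡ 17.
  x = λ² - 16 - 24 = 289 - 40 ≡ 27; y = λ·(16 - 27) - 1 ≡ 34. → (27, 34)
4Q: (27, 34) + (24, 26). λ = (26 - 34)/(24 - 27) ≡ 29/34 mod 37. 34⁻¹ ≡ 12 (mod 37), so λ ≡ 15.
  x = λ² - 27 - 24 = 225 - 51 ≡ 26; y = λ·(27 - 26) - 34 ≡ 18. → (26, 18)
5Q: (26, 18) + (24, 26). λ = (26 - 18)/(24 - 26) ≡ 8/35 mod 37. 35⁻¹ ≡ 18 (mod 37), so λ ≡ 33.
  x = λ² - 26 - 24 = 1089 - 50 ≡ 3; y = λ·(26 - 3) - 18 ≡ 1. → (3, 1)
6Q: (3, 1) + (24, 26). λ = (26 - 1)/(24 - 3) ≡ 25/21 mod 37. 21⁻¹ ≡ 30 (mod 37) since 21·30 = 630 ≡ 1, so λ ≡ 10.
  x = λ² - 3 - 24 = 100 - 27 ≡ 36; y = λ·(3 - 36) - 1 ≡ 2. → (36, 2)
7Q: (36, 2) + (24, 26). λ = (26 - 2)/(24 - 36) ≡ 24/25 mod 37. 25⁻¹ ≡ 3 (mod 37) since 25·3 = 75 ≡ 1, so λ ≡ 35.
  x = λ² - 36 - 24 = 1225 - 60 ≡ 18; y = λ·(36 - 18) - 2 ≡ 36. → (18, 36)
8Q: (18, 36) + (24, 26). λ = (26 - 36)/(24 - 18) ≡ 27/6 mod 37. 6⁻¹ ≡ 31 (mod 37), so λ ≡ 23.
  x = λ² - 18 - 24 = 529 - 42 ≡ 6; y = λ·(18 - 6) - 36 ≡ 18. → (6, 18)
9Q: (6, 18) + (24, 26). λ = (26 - 18)/(24 - 6) ≡ 8/18 mod 37. 18⁻¹ ≡ 35 (mod 37), so λ ≡ 21.
  x = λ² - 6 - 24 = 441 - 30 ≡ 4; y = λ·(6 - 4) - 18 ≡ 24. → (4, 24)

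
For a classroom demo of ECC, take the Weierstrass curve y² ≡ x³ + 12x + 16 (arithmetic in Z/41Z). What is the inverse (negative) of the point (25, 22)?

(25, 19)

-(25, 22) = (25, -22 mod 41) = (25, 19).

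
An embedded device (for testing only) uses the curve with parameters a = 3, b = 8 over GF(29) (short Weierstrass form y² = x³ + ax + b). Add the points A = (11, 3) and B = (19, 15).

(11, 3) + (19, 15). λ = (15 - 3)/(19 - 11) ≡ 12/8 mod 29. 8⁻¹ ≡ 11 (mod 29), so λ ≡ 16.
  x = λ² - 11 - 19 = 256 - 30 ≡ 23; y = λ·(11 - 23) - 3 ≡ 8. → (23, 8)

(23, 8)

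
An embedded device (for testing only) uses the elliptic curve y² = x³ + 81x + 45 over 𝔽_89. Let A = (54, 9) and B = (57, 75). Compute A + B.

(17, 4)

(54, 9) + (57, 75). λ = (75 - 9)/(57 - 54) ≡ 66/3 mod 89. 3⁻¹ ≡ 30 (mod 89) since 3·30 = 90 ≡ 1, so λ ≡ 22.
  x = λ² - 54 - 57 = 484 - 111 ≡ 17; y = λ·(54 - 17) - 9 ≡ 4. → (17, 4)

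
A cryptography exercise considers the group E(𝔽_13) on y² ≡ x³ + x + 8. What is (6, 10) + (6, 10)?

tangent at (6, 10): λ = (3·6² + 1)/(2·10) ≡ 5/7. 7⁻¹ ≡ 2 (mod 13) since 7·2 = 14 ≡ 1, so λ ≡ 5·2 ≡ 10.
  x = λ² - 6 - 6 = 100 - 12 ≡ 10; y = λ·(6 - 10) - 10 ≡ 2. → (10, 2)

(10, 2)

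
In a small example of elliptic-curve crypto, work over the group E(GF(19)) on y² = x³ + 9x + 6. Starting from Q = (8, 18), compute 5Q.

Repeated addition: build up to 5Q.
2Q: tangent at (8, 18): λ = (3·8² + 9)/(2·18) ≡ 11/17. 17⁻¹ ≡ 9 (mod 19), so λ ≡ 11·9 ≡ 4.
  x = λ² - 8 - 8 = 16 - 16 ≡ 0; y = λ·(8 - 0) - 18 ≡ 14. → (0, 14)
3Q: (0, 14) + (8, 18). λ = (18 - 14)/(8 - 0) ≡ 4/8 mod 19. 8⁻¹ ≡ 12 (mod 19) since 8·12 = 96 ≡ 1, so λ ≡ 10.
  x = λ² - 0 - 8 = 100 - 8 ≡ 16; y = λ·(0 - 16) - 14 ≡ 16. → (16, 16)
4Q: (16, 16) + (8, 18). λ = (18 - 16)/(8 - 16) ≡ 2/11 mod 19. 11⁻¹ ≡ 7 (mod 19), so λ ≡ 14.
  x = λ² - 16 - 8 = 196 - 24 ≡ 1; y = λ·(16 - 1) - 16 ≡ 4. → (1, 4)
5Q: (1, 4) + (8, 18). λ = (18 - 4)/(8 - 1) ≡ 14/7 mod 19. 7⁻¹ ≡ 11 (mod 19), so λ ≡ 2.
  x = λ² - 1 - 8 = 4 - 9 ≡ 14; y = λ·(1 - 14) - 4 ≡ 8. → (14, 8)

(14, 8)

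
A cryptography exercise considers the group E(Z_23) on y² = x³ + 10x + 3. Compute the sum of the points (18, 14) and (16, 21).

(18, 14) + (16, 21). λ = (21 - 14)/(16 - 18) ≡ 7/21 mod 23. 21⁻¹ ≡ 11 (mod 23) since 21·11 = 231 ≡ 1, so λ ≡ 8.
  x = λ² - 18 - 16 = 64 - 34 ≡ 7; y = λ·(18 - 7) - 14 ≡ 5. → (7, 5)

(7, 5)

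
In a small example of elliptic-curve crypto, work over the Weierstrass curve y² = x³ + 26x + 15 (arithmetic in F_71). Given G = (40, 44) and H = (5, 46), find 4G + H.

(45, 9)

First 4G:
Double-and-add on 4 = (100)₂. Start with G = (40, 44) for the leading 1-bit.
double: tangent at (40, 44): λ = (3·40² + 26)/(2·44) ≡ 69/17. 17⁻¹ ≡ 46 (mod 71) since 17·46 = 782 ≡ 1, so λ ≡ 69·46 ≡ 50.
  x = λ² - 40 - 40 = 2500 - 80 ≡ 6; y = λ·(40 - 6) - 44 ≡ 23. → (6, 23)
double: tangent at (6, 23): λ = (3·6² + 26)/(2·23) ≡ 63/46. 46⁻¹ ≡ 17 (mod 71), so λ ≡ 63·17 ≡ 6.
  x = λ² - 6 - 6 = 36 - 12 ≡ 24; y = λ·(6 - 24) - 23 ≡ 11. → (24, 11)
4G = (24, 11).
Finally 4G + H:
(24, 11) + (5, 46). λ = (46 - 11)/(5 - 24) ≡ 35/52 mod 71. 52⁻¹ ≡ 56 (mod 71), so λ ≡ 43.
  x = λ² - 24 - 5 = 1849 - 29 ≡ 45; y = λ·(24 - 45) - 11 ≡ 9. → (45, 9)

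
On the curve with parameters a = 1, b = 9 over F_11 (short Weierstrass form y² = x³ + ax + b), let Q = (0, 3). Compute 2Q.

(4, 0)

tangent at (0, 3): λ = (3·0² + 1)/(2·3) ≡ 1/6. 6⁻¹ ≡ 2 (mod 11), so λ ≡ 1·2 ≡ 2.
  x = λ² - 0 - 0 = 4 - 0 ≡ 4; y = λ·(0 - 4) - 3 ≡ 0. → (4, 0)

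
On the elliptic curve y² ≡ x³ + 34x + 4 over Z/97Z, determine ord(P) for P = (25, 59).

12

2P: tangent at (25, 59): λ = (3·25² + 34)/(2·59) ≡ 66/21. 21⁻¹ ≡ 37 (mod 97) since 21·37 = 777 ≡ 1, so λ ≡ 66·37 ≡ 17.
  x = λ² - 25 - 25 = 289 - 50 ≡ 45; y = λ·(25 - 45) - 59 ≡ 86. → (45, 86)
3P: (45, 86) + (25, 59). λ = (59 - 86)/(25 - 45) ≡ 70/77 mod 97. 77⁻¹ ≡ 63 (mod 97), so λ ≡ 45.
  x = λ² - 45 - 25 = 2025 - 70 ≡ 15; y = λ·(45 - 15) - 86 ≡ 3. → (15, 3)
4P: (15, 3) + (25, 59). λ = (59 - 3)/(25 - 15) ≡ 56/10 mod 97. 10⁻¹ ≡ 68 (mod 97) since 10·68 = 680 ≡ 1, so λ ≡ 25.
  x = λ² - 15 - 25 = 625 - 40 ≡ 3; y = λ·(15 - 3) - 3 ≡ 6. → (3, 6)
5P: (3, 6) + (25, 59). λ = (59 - 6)/(25 - 3) ≡ 53/22 mod 97. 22⁻¹ ≡ 75 (mod 97), so λ ≡ 95.
  x = λ² - 3 - 25 = 9025 - 28 ≡ 73; y = λ·(3 - 73) - 6 ≡ 37. → (73, 37)
6P: (73, 37) + (25, 59). λ = (59 - 37)/(25 - 73) ≡ 22/49 mod 97. 49⁻¹ ≡ 2 (mod 97) since 49·2 = 98 ≡ 1, so λ ≡ 44.
  x = λ² - 73 - 25 = 1936 - 98 ≡ 92; y = λ·(73 - 92) - 37 ≡ 0. → (92, 0)
7P: (92, 0) + (25, 59). λ = (59 - 0)/(25 - 92) ≡ 59/30 mod 97. 30⁻¹ ≡ 55 (mod 97), so λ ≡ 44.
  x = λ² - 92 - 25 = 1936 - 117 ≡ 73; y = λ·(92 - 73) - 0 ≡ 60. → (73, 60)
8P: (73, 60) + (25, 59). λ = (59 - 60)/(25 - 73) ≡ 96/49 mod 97. 49⁻¹ ≡ 2 (mod 97) since 49·2 = 98 ≡ 1, so λ ≡ 95.
  x = λ² - 73 - 25 = 9025 - 98 ≡ 3; y = λ·(73 - 3) - 60 ≡ 91. → (3, 91)
9P: (3, 91) + (25, 59). λ = (59 - 91)/(25 - 3) ≡ 65/22 mod 97. 22⁻¹ ≡ 75 (mod 97), so λ ≡ 25.
  x = λ² - 3 - 25 = 625 - 28 ≡ 15; y = λ·(3 - 15) - 91 ≡ 94. → (15, 94)
10P: (15, 94) + (25, 59). λ = (59 - 94)/(25 - 15) ≡ 62/10 mod 97. 10⁻¹ ≡ 68 (mod 97), so λ ≡ 45.
  x = λ² - 15 - 25 = 2025 - 40 ≡ 45; y = λ·(15 - 45) - 94 ≡ 11. → (45, 11)
11P: (45, 11) + (25, 59). λ = (59 - 11)/(25 - 45) ≡ 48/77 mod 97. 77⁻¹ ≡ 63 (mod 97), so λ ≡ 17.
  x = λ² - 45 - 25 = 289 - 70 ≡ 25; y = λ·(45 - 25) - 11 ≡ 38. → (25, 38)
12P: (25, 38) + (25, 59): same x and y₁ ≡ -y₂, so the sum is the point at infinity.
12P = the point at infinity, so the order is 12.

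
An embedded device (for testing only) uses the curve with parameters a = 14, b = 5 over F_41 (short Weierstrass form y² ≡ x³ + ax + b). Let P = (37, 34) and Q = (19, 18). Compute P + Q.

(37, 34) + (19, 18). λ = (18 - 34)/(19 - 37) ≡ 25/23 mod 41. 23⁻¹ ≡ 25 (mod 41), so λ ≡ 10.
  x = λ² - 37 - 19 = 100 - 56 ≡ 3; y = λ·(37 - 3) - 34 ≡ 19. → (3, 19)

(3, 19)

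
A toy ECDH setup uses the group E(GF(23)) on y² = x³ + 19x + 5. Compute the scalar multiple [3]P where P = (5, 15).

(14, 5)

Repeated addition: build up to 3P.
2P: tangent at (5, 15): λ = (3·5² + 19)/(2·15) ≡ 2/7. 7⁻¹ ≡ 10 (mod 23) since 7·10 = 70 ≡ 1, so λ ≡ 2·10 ≡ 20.
  x = λ² - 5 - 5 = 400 - 10 ≡ 22; y = λ·(5 - 22) - 15 ≡ 13. → (22, 13)
3P: (22, 13) + (5, 15). λ = (15 - 13)/(5 - 22) ≡ 2/6 mod 23. 6⁻¹ ≡ 4 (mod 23), so λ ≡ 8.
  x = λ² - 22 - 5 = 64 - 27 ≡ 14; y = λ·(22 - 14) - 13 ≡ 5. → (14, 5)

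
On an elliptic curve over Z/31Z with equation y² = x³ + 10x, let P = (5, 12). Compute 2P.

tangent at (5, 12): λ = (3·5² + 10)/(2·12) ≡ 23/24. 24⁻¹ ≡ 22 (mod 31), so λ ≡ 23·22 ≡ 10.
  x = λ² - 5 - 5 = 100 - 10 ≡ 28; y = λ·(5 - 28) - 12 ≡ 6. → (28, 6)

(28, 6)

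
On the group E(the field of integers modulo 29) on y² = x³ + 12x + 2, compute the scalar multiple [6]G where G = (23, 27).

Double-and-add on 6 = (110)₂. Start with G = (23, 27) for the leading 1-bit.
double: tangent at (23, 27): λ = (3·23² + 12)/(2·27) ≡ 4/25. 25⁻¹ ≡ 7 (mod 29), so λ ≡ 4·7 ≡ 28.
  x = λ² - 23 - 23 = 784 - 46 ≡ 13; y = λ·(23 - 13) - 27 ≡ 21. → (13, 21)
add G: (13, 21) + (23, 27). λ = (27 - 21)/(23 - 13) ≡ 6/10 mod 29. 10⁻¹ ≡ 3 (mod 29), so λ ≡ 18.
  x = λ² - 13 - 23 = 324 - 36 ≡ 27; y = λ·(13 - 27) - 21 ≡ 17. → (27, 17)
double: tangent at (27, 17): λ = (3·27² + 12)/(2·17) ≡ 24/5. 5⁻¹ ≡ 6 (mod 29) since 5·6 = 30 ≡ 1, so λ ≡ 24·6 ≡ 28.
  x = λ² - 27 - 27 = 784 - 54 ≡ 5; y = λ·(27 - 5) - 17 ≡ 19. → (5, 19)

(5, 19)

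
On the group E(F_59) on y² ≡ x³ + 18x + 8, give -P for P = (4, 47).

(4, 12)

-(4, 47) = (4, -47 mod 59) = (4, 12).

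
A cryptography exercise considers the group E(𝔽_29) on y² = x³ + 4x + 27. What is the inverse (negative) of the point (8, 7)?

-(8, 7) = (8, -7 mod 29) = (8, 22).

(8, 22)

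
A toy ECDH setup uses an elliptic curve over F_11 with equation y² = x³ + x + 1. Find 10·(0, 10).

Write Q = (0, 10).
Repeated addition: build up to 10Q.
2Q: tangent at (0, 10): λ = (3·0² + 1)/(2·10) ≡ 1/9. 9⁻¹ ≡ 5 (mod 11) since 9·5 = 45 ≡ 1, so λ ≡ 1·5 ≡ 5.
  x = λ² - 0 - 0 = 25 - 0 ≡ 3; y = λ·(0 - 3) - 10 ≡ 8. → (3, 8)
3Q: (3, 8) + (0, 10). λ = (10 - 8)/(0 - 3) ≡ 2/8 mod 11. 8⁻¹ ≡ 7 (mod 11), so λ ≡ 3.
  x = λ² - 3 - 0 = 9 - 3 ≡ 6; y = λ·(3 - 6) - 8 ≡ 5. → (6, 5)
4Q: (6, 5) + (0, 10). λ = (10 - 5)/(0 - 6) ≡ 5/5 mod 11. 5⁻¹ ≡ 9 (mod 11), so λ ≡ 1.
  x = λ² - 6 - 0 = 1 - 6 ≡ 6; y = λ·(6 - 6) - 5 ≡ 6. → (6, 6)
5Q: (6, 6) + (0, 10). λ = (10 - 6)/(0 - 6) ≡ 4/5 mod 11. 5⁻¹ ≡ 9 (mod 11) since 5·9 = 45 ≡ 1, so λ ≡ 3.
  x = λ² - 6 - 0 = 9 - 6 ≡ 3; y = λ·(6 - 3) - 6 ≡ 3. → (3, 3)
6Q: (3, 3) + (0, 10). λ = (10 - 3)/(0 - 3) ≡ 7/8 mod 11. 8⁻¹ ≡ 7 (mod 11), so λ ≡ 5.
  x = λ² - 3 - 0 = 25 - 3 ≡ 0; y = λ·(3 - 0) - 3 ≡ 1. → (0, 1)
7Q: (0, 1) + (0, 10): same x and y₁ ≡ -y₂, so the sum is O.
8Q: O + (0, 10) = (0, 10) (identity).
9Q: tangent at (0, 10): λ = (3·0² + 1)/(2·10) ≡ 1/9. 9⁻¹ ≡ 5 (mod 11), so λ ≡ 1·5 ≡ 5.
  x = λ² - 0 - 0 = 25 - 0 ≡ 3; y = λ·(0 - 3) - 10 ≡ 8. → (3, 8)
10Q: (3, 8) + (0, 10). λ = (10 - 8)/(0 - 3) ≡ 2/8 mod 11. 8⁻¹ ≡ 7 (mod 11) since 8·7 = 56 ≡ 1, so λ ≡ 3.
  x = λ² - 3 - 0 = 9 - 3 ≡ 6; y = λ·(3 - 6) - 8 ≡ 5. → (6, 5)

(6, 5)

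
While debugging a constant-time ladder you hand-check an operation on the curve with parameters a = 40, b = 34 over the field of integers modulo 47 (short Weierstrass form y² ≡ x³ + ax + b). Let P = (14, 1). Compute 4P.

(36, 40)

Repeated addition: build up to 4P.
2P: tangent at (14, 1): λ = (3·14² + 40)/(2·1) ≡ 17/2. 2⁻¹ ≡ 24 (mod 47) since 2·24 = 48 ≡ 1, so λ ≡ 17·24 ≡ 32.
  x = λ² - 14 - 14 = 1024 - 28 ≡ 9; y = λ·(14 - 9) - 1 ≡ 18. → (9, 18)
3P: (9, 18) + (14, 1). λ = (1 - 18)/(14 - 9) ≡ 30/5 mod 47. 5⁻¹ ≡ 19 (mod 47) since 5·19 = 95 ≡ 1, so λ ≡ 6.
  x = λ² - 9 - 14 = 36 - 23 ≡ 13; y = λ·(9 - 13) - 18 ≡ 5. → (13, 5)
4P: (13, 5) + (14, 1). λ = (1 - 5)/(14 - 13) ≡ 43/1 mod 47. 1⁻¹ ≡ 1 (mod 47), so λ ≡ 43.
  x = λ² - 13 - 14 = 1849 - 27 ≡ 36; y = λ·(13 - 36) - 5 ≡ 40. → (36, 40)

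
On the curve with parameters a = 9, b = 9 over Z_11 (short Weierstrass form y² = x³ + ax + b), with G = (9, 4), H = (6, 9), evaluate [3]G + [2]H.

First 3G:
Repeated addition: build up to 3G.
2G: tangent at (9, 4): λ = (3·9² + 9)/(2·4) ≡ 10/8. 8⁻¹ ≡ 7 (mod 11) since 8·7 = 56 ≡ 1, so λ ≡ 10·7 ≡ 4.
  x = λ² - 9 - 9 = 16 - 18 ≡ 9; y = λ·(9 - 9) - 4 ≡ 7. → (9, 7)
3G: (9, 7) + (9, 4): same x and y₁ ≡ -y₂, so the sum is the point at infinity.
3G = the point at infinity.
Next 2H:
Repeated addition: build up to 2H.
2H: tangent at (6, 9): λ = (3·6² + 9)/(2·9) ≡ 7/7. 7⁻¹ ≡ 8 (mod 11), so λ ≡ 7·8 ≡ 1.
  x = λ² - 6 - 6 = 1 - 12 ≡ 0; y = λ·(6 - 0) - 9 ≡ 8. → (0, 8)
2H = (0, 8).
Finally 3G + 2H:
the point at infinity + (0, 8) = (0, 8) (identity).

(0, 8)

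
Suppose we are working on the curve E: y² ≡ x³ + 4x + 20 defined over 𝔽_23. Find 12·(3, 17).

(8, 9)

Write G = (3, 17).
Repeated addition: build up to 12G.
2G: tangent at (3, 17): λ = (3·3² + 4)/(2·17) ≡ 8/11. 11⁻¹ ≡ 21 (mod 23), so λ ≡ 8·21 ≡ 7.
  x = λ² - 3 - 3 = 49 - 6 ≡ 20; y = λ·(3 - 20) - 17 ≡ 2. → (20, 2)
3G: (20, 2) + (3, 17). λ = (17 - 2)/(3 - 20) ≡ 15/6 mod 23. 6⁻¹ ≡ 4 (mod 23), so λ ≡ 14.
  x = λ² - 20 - 3 = 196 - 23 ≡ 12; y = λ·(20 - 12) - 2 ≡ 18. → (12, 18)
4G: (12, 18) + (3, 17). λ = (17 - 18)/(3 - 12) ≡ 22/14 mod 23. 14⁻¹ ≡ 5 (mod 23), so λ ≡ 18.
  x = λ² - 12 - 3 = 324 - 15 ≡ 10; y = λ·(12 - 10) - 18 ≡ 18. → (10, 18)
5G: (10, 18) + (3, 17). λ = (17 - 18)/(3 - 10) ≡ 22/16 mod 23. 16⁻¹ ≡ 13 (mod 23), so λ ≡ 10.
  x = λ² - 10 - 3 = 100 - 13 ≡ 18; y = λ·(10 - 18) - 18 ≡ 17. → (18, 17)
6G: (18, 17) + (3, 17). λ = (17 - 17)/(3 - 18) ≡ 0/8 mod 23. 8⁻¹ ≡ 3 (mod 23), so λ ≡ 0.
  x = λ² - 18 - 3 = 0 - 21 ≡ 2; y = λ·(18 - 2) - 17 ≡ 6. → (2, 6)
7G: (2, 6) + (3, 17). λ = (17 - 6)/(3 - 2) ≡ 11/1 mod 23. 1⁻¹ ≡ 1 (mod 23), so λ ≡ 11.
  x = λ² - 2 - 3 = 121 - 5 ≡ 1; y = λ·(2 - 1) - 6 ≡ 5. → (1, 5)
8G: (1, 5) + (3, 17). λ = (17 - 5)/(3 - 1) ≡ 12/2 mod 23. 2⁻¹ ≡ 12 (mod 23), so λ ≡ 6.
  x = λ² - 1 - 3 = 36 - 4 ≡ 9; y = λ·(1 - 9) - 5 ≡ 16. → (9, 16)
9G: (9, 16) + (3, 17). λ = (17 - 16)/(3 - 9) ≡ 1/17 mod 23. 17⁻¹ ≡ 19 (mod 23) since 17·19 = 323 ≡ 1, so λ ≡ 19.
  x = λ² - 9 - 3 = 361 - 12 ≡ 4; y = λ·(9 - 4) - 16 ≡ 10. → (4, 10)
10G: (4, 10) + (3, 17). λ = (17 - 10)/(3 - 4) ≡ 7/22 mod 23. 22⁻¹ ≡ 22 (mod 23), so λ ≡ 16.
  x = λ² - 4 - 3 = 256 - 7 ≡ 19; y = λ·(4 - 19) - 10 ≡ 3. → (19, 3)
11G: (19, 3) + (3, 17). λ = (17 - 3)/(3 - 19) ≡ 14/7 mod 23. 7⁻¹ ≡ 10 (mod 23) since 7·10 = 70 ≡ 1, so λ ≡ 2.
  x = λ² - 19 - 3 = 4 - 22 ≡ 5; y = λ·(19 - 5) - 3 ≡ 2. → (5, 2)
12G: (5, 2) + (3, 17). λ = (17 - 2)/(3 - 5) ≡ 15/21 mod 23. 21⁻¹ ≡ 11 (mod 23), so λ ≡ 4.
  x = λ² - 5 - 3 = 16 - 8 ≡ 8; y = λ·(5 - 8) - 2 ≡ 9. → (8, 9)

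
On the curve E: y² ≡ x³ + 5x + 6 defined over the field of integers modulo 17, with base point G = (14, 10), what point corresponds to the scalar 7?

Double-and-add on 7 = (111)₂. Start with G = (14, 10) for the leading 1-bit.
double: tangent at (14, 10): λ = (3·14² + 5)/(2·10) ≡ 15/3. 3⁻¹ ≡ 6 (mod 17) since 3·6 = 18 ≡ 1, so λ ≡ 15·6 ≡ 5.
  x = λ² - 14 - 14 = 25 - 28 ≡ 14; y = λ·(14 - 14) - 10 ≡ 7. → (14, 7)
add G: (14, 7) + (14, 10): same x and y₁ ≡ -y₂, so the sum is the point at infinity.
double: the point at infinity + the point at infinity = the point at infinity (identity).
add G: the point at infinity + (14, 10) = (14, 10) (identity).

(14, 10)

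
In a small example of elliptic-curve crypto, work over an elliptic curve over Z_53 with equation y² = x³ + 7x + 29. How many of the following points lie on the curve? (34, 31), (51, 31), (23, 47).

(34, 31): 31² ≡ 7, rhs ≡ 33 → off.
(51, 31): 31² ≡ 7, rhs ≡ 7 → on.
(23, 47): 47² ≡ 36, rhs ≡ 8 → off.

1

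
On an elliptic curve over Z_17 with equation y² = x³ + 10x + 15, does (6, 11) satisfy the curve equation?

yes

y² = 11² ≡ 2; x³ + 10x + 15 = 291 ≡ 2 (mod 17). 2 = 2.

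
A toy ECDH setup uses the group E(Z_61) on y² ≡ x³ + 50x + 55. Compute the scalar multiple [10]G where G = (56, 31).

(31, 46)

Double-and-add on 10 = (1010)₂. Start with G = (56, 31) for the leading 1-bit.
double: tangent at (56, 31): λ = (3·56² + 50)/(2·31) ≡ 3/1. 1⁻¹ ≡ 1 (mod 61) since 1·1 = 1 ≡ 1, so λ ≡ 3·1 ≡ 3.
  x = λ² - 56 - 56 = 9 - 112 ≡ 19; y = λ·(56 - 19) - 31 ≡ 19. → (19, 19)
double: tangent at (19, 19): λ = (3·19² + 50)/(2·19) ≡ 35/38. 38⁻¹ ≡ 53 (mod 61), so λ ≡ 35·53 ≡ 25.
  x = λ² - 19 - 19 = 625 - 38 ≡ 38; y = λ·(19 - 38) - 19 ≡ 55. → (38, 55)
add G: (38, 55) + (56, 31). λ = (31 - 55)/(56 - 38) ≡ 37/18 mod 61. 18⁻¹ ≡ 17 (mod 61), so λ ≡ 19.
  x = λ² - 38 - 56 = 361 - 94 ≡ 23; y = λ·(38 - 23) - 55 ≡ 47. → (23, 47)
double: tangent at (23, 47): λ = (3·23² + 50)/(2·47) ≡ 51/33. 33⁻¹ ≡ 37 (mod 61), so λ ≡ 51·37 ≡ 57.
  x = λ² - 23 - 23 = 3249 - 46 ≡ 31; y = λ·(23 - 31) - 47 ≡ 46. → (31, 46)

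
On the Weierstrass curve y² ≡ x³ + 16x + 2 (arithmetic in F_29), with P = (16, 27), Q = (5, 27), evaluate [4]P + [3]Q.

First 4P:
Double-and-add on 4 = (100)₂. Start with P = (16, 27) for the leading 1-bit.
double: tangent at (16, 27): λ = (3·16² + 16)/(2·27) ≡ 1/25. 25⁻¹ ≡ 7 (mod 29) since 25·7 = 175 ≡ 1, so λ ≡ 1·7 ≡ 7.
  x = λ² - 16 - 16 = 49 - 32 ≡ 17; y = λ·(16 - 17) - 27 ≡ 24. → (17, 24)
double: tangent at (17, 24): λ = (3·17² + 16)/(2·24) ≡ 13/19. 19⁻¹ ≡ 26 (mod 29) since 19·26 = 494 ≡ 1, so λ ≡ 13·26 ≡ 19.
  x = λ² - 17 - 17 = 361 - 34 ≡ 8; y = λ·(17 - 8) - 24 ≡ 2. → (8, 2)
4P = (8, 2).
Next 3Q:
Repeated addition: build up to 3Q.
2Q: tangent at (5, 27): λ = (3·5² + 16)/(2·27) ≡ 4/25. 25⁻¹ ≡ 7 (mod 29) since 25·7 = 175 ≡ 1, so λ ≡ 4·7 ≡ 28.
  x = λ² - 5 - 5 = 784 - 10 ≡ 20; y = λ·(5 - 20) - 27 ≡ 17. → (20, 17)
3Q: (20, 17) + (5, 27). λ = (27 - 17)/(5 - 20) ≡ 10/14 mod 29. 14⁻¹ ≡ 27 (mod 29), so λ ≡ 9.
  x = λ² - 20 - 5 = 81 - 25 ≡ 27; y = λ·(20 - 27) - 17 ≡ 7. → (27, 7)
3Q = (27, 7).
Finally 4P + 3Q:
(8, 2) + (27, 7). λ = (7 - 2)/(27 - 8) ≡ 5/19 mod 29. 19⁻¹ ≡ 26 (mod 29) since 19·26 = 494 ≡ 1, so λ ≡ 14.
  x = λ² - 8 - 27 = 196 - 35 ≡ 16; y = λ·(8 - 16) - 2 ≡ 2. → (16, 2)

(16, 2)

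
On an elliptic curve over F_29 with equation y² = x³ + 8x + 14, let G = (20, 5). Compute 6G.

Repeated addition: build up to 6G.
2G: tangent at (20, 5): λ = (3·20² + 8)/(2·5) ≡ 19/10. 10⁻¹ ≡ 3 (mod 29) since 10·3 = 30 ≡ 1, so λ ≡ 19·3 ≡ 28.
  x = λ² - 20 - 20 = 784 - 40 ≡ 19; y = λ·(20 - 19) - 5 ≡ 23. → (19, 23)
3G: (19, 23) + (20, 5). λ = (5 - 23)/(20 - 19) ≡ 11/1 mod 29. 1⁻¹ ≡ 1 (mod 29), so λ ≡ 11.
  x = λ² - 19 - 20 = 121 - 39 ≡ 24; y = λ·(19 - 24) - 23 ≡ 9. → (24, 9)
4G: (24, 9) + (20, 5). λ = (5 - 9)/(20 - 24) ≡ 25/25 mod 29. 25⁻¹ ≡ 7 (mod 29), so λ ≡ 1.
  x = λ² - 24 - 20 = 1 - 44 ≡ 15; y = λ·(24 - 15) - 9 ≡ 0. → (15, 0)
5G: (15, 0) + (20, 5). λ = (5 - 0)/(20 - 15) ≡ 5/5 mod 29. 5⁻¹ ≡ 6 (mod 29), so λ ≡ 1.
  x = λ² - 15 - 20 = 1 - 35 ≡ 24; y = λ·(15 - 24) - 0 ≡ 20. → (24, 20)
6G: (24, 20) + (20, 5). λ = (5 - 20)/(20 - 24) ≡ 14/25 mod 29. 25⁻¹ ≡ 7 (mod 29) since 25·7 = 175 ≡ 1, so λ ≡ 11.
  x = λ² - 24 - 20 = 121 - 44 ≡ 19; y = λ·(24 - 19) - 20 ≡ 6. → (19, 6)

(19, 6)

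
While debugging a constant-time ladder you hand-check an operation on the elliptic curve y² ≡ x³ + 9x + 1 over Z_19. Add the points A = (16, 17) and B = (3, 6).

(16, 17) + (3, 6). λ = (6 - 17)/(3 - 16) ≡ 8/6 mod 19. 6⁻¹ ≡ 16 (mod 19), so λ ≡ 14.
  x = λ² - 16 - 3 = 196 - 19 ≡ 6; y = λ·(16 - 6) - 17 ≡ 9. → (6, 9)

(6, 9)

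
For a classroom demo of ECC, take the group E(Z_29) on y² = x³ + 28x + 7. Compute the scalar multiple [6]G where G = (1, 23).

Repeated addition: build up to 6G.
2G: tangent at (1, 23): λ = (3·1² + 28)/(2·23) ≡ 2/17. 17⁻¹ ≡ 12 (mod 29), so λ ≡ 2·12 ≡ 24.
  x = λ² - 1 - 1 = 576 - 2 ≡ 23; y = λ·(1 - 23) - 23 ≡ 0. → (23, 0)
3G: (23, 0) + (1, 23). λ = (23 - 0)/(1 - 23) ≡ 23/7 mod 29. 7⁻¹ ≡ 25 (mod 29), so λ ≡ 24.
  x = λ² - 23 - 1 = 576 - 24 ≡ 1; y = λ·(23 - 1) - 0 ≡ 6. → (1, 6)
4G: (1, 6) + (1, 23): same x and y₁ ≡ -y₂, so the sum is 𝒪.
5G: 𝒪 + (1, 23) = (1, 23) (identity).
6G: tangent at (1, 23): λ = (3·1² + 28)/(2·23) ≡ 2/17. 17⁻¹ ≡ 12 (mod 29) since 17·12 = 204 ≡ 1, so λ ≡ 2·12 ≡ 24.
  x = λ² - 1 - 1 = 576 - 2 ≡ 23; y = λ·(1 - 23) - 23 ≡ 0. → (23, 0)

(23, 0)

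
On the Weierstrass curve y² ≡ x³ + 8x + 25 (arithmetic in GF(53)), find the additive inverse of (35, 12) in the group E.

(35, 41)

-(35, 12) = (35, -12 mod 53) = (35, 41).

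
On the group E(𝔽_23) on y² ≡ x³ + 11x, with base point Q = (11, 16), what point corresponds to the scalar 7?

(21, 19)

Double-and-add on 7 = (111)₂. Start with Q = (11, 16) for the leading 1-bit.
double: tangent at (11, 16): λ = (3·11² + 11)/(2·16) ≡ 6/9. 9⁻¹ ≡ 18 (mod 23) since 9·18 = 162 ≡ 1, so λ ≡ 6·18 ≡ 16.
  x = λ² - 11 - 11 = 256 - 22 ≡ 4; y = λ·(11 - 4) - 16 ≡ 4. → (4, 4)
add Q: (4, 4) + (11, 16). λ = (16 - 4)/(11 - 4) ≡ 12/7 mod 23. 7⁻¹ ≡ 10 (mod 23) since 7·10 = 70 ≡ 1, so λ ≡ 5.
  x = λ² - 4 - 11 = 25 - 15 ≡ 10; y = λ·(4 - 10) - 4 ≡ 12. → (10, 12)
double: tangent at (10, 12): λ = (3·10² + 11)/(2·12) ≡ 12/1. 1⁻¹ ≡ 1 (mod 23), so λ ≡ 12·1 ≡ 12.
  x = λ² - 10 - 10 = 144 - 20 ≡ 9; y = λ·(10 - 9) - 12 ≡ 0. → (9, 0)
add Q: (9, 0) + (11, 16). λ = (16 - 0)/(11 - 9) ≡ 16/2 mod 23. 2⁻¹ ≡ 12 (mod 23), so λ ≡ 8.
  x = λ² - 9 - 11 = 64 - 20 ≡ 21; y = λ·(9 - 21) - 0 ≡ 19. → (21, 19)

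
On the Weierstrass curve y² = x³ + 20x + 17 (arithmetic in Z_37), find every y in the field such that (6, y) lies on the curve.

x³ + 20x + 17 = 353 ≡ 20 (mod 37).
20 is a non-residue mod 37; no y exists.

none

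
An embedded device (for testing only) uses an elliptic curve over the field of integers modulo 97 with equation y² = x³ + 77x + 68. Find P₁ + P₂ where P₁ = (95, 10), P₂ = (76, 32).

(41, 50)

(95, 10) + (76, 32). λ = (32 - 10)/(76 - 95) ≡ 22/78 mod 97. 78⁻¹ ≡ 51 (mod 97), so λ ≡ 55.
  x = λ² - 95 - 76 = 3025 - 171 ≡ 41; y = λ·(95 - 41) - 10 ≡ 50. → (41, 50)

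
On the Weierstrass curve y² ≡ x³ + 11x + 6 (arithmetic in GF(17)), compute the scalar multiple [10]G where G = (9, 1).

Double-and-add on 10 = (1010)₂. Start with G = (9, 1) for the leading 1-bit.
double: tangent at (9, 1): λ = (3·9² + 11)/(2·1) ≡ 16/2. 2⁻¹ ≡ 9 (mod 17), so λ ≡ 16·9 ≡ 8.
  x = λ² - 9 - 9 = 64 - 18 ≡ 12; y = λ·(9 - 12) - 1 ≡ 9. → (12, 9)
double: tangent at (12, 9): λ = (3·12² + 11)/(2·9) ≡ 1/1. 1⁻¹ ≡ 1 (mod 17), so λ ≡ 1·1 ≡ 1.
  x = λ² - 12 - 12 = 1 - 24 ≡ 11; y = λ·(12 - 11) - 9 ≡ 9. → (11, 9)
add G: (11, 9) + (9, 1). λ = (1 - 9)/(9 - 11) ≡ 9/15 mod 17. 15⁻¹ ≡ 8 (mod 17), so λ ≡ 4.
  x = λ² - 11 - 9 = 16 - 20 ≡ 13; y = λ·(11 - 13) - 9 ≡ 0. → (13, 0)
double: (13, 0) + (13, 0): same x and y₁ ≡ -y₂, so the sum is the point at infinity.

O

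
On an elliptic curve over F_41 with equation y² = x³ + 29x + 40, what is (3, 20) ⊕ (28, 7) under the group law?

(31, 29)

(3, 20) + (28, 7). λ = (7 - 20)/(28 - 3) ≡ 28/25 mod 41. 25⁻¹ ≡ 23 (mod 41), so λ ≡ 29.
  x = λ² - 3 - 28 = 841 - 31 ≡ 31; y = λ·(3 - 31) - 20 ≡ 29. → (31, 29)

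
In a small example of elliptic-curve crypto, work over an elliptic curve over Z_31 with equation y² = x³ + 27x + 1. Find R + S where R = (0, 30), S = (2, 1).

(30, 2)

(0, 30) + (2, 1). λ = (1 - 30)/(2 - 0) ≡ 2/2 mod 31. 2⁻¹ ≡ 16 (mod 31) since 2·16 = 32 ≡ 1, so λ ≡ 1.
  x = λ² - 0 - 2 = 1 - 2 ≡ 30; y = λ·(0 - 30) - 30 ≡ 2. → (30, 2)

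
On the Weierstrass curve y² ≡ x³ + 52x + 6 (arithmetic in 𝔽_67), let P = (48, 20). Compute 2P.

(36, 19)

tangent at (48, 20): λ = (3·48² + 52)/(2·20) ≡ 63/40. 40⁻¹ ≡ 62 (mod 67), so λ ≡ 63·62 ≡ 20.
  x = λ² - 48 - 48 = 400 - 96 ≡ 36; y = λ·(48 - 36) - 20 ≡ 19. → (36, 19)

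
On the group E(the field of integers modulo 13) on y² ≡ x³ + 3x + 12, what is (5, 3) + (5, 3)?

tangent at (5, 3): λ = (3·5² + 3)/(2·3) ≡ 0/6. 6⁻¹ ≡ 11 (mod 13), so λ ≡ 0·11 ≡ 0.
  x = λ² - 5 - 5 = 0 - 10 ≡ 3; y = λ·(5 - 3) - 3 ≡ 10. → (3, 10)

(3, 10)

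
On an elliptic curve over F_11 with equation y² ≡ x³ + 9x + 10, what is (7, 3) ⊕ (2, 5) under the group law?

(7, 8)

(7, 3) + (2, 5). λ = (5 - 3)/(2 - 7) ≡ 2/6 mod 11. 6⁻¹ ≡ 2 (mod 11), so λ ≡ 4.
  x = λ² - 7 - 2 = 16 - 9 ≡ 7; y = λ·(7 - 7) - 3 ≡ 8. → (7, 8)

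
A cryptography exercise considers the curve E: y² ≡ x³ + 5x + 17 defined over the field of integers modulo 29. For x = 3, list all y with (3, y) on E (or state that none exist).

1, 28

x³ + 5x + 17 = 59 ≡ 1 (mod 29).
Square roots of 1 mod 29: 1 and 28 (since 1² = 1 ≡ 1).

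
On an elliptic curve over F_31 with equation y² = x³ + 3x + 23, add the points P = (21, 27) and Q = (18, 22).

(21, 27) + (18, 22). λ = (22 - 27)/(18 - 21) ≡ 26/28 mod 31. 28⁻¹ ≡ 10 (mod 31) since 28·10 = 280 ≡ 1, so λ ≡ 12.
  x = λ² - 21 - 18 = 144 - 39 ≡ 12; y = λ·(21 - 12) - 27 ≡ 19. → (12, 19)

(12, 19)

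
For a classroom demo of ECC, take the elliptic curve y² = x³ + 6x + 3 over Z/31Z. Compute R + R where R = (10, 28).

tangent at (10, 28): λ = (3·10² + 6)/(2·28) ≡ 27/25. 25⁻¹ ≡ 5 (mod 31), so λ ≡ 27·5 ≡ 11.
  x = λ² - 10 - 10 = 121 - 20 ≡ 8; y = λ·(10 - 8) - 28 ≡ 25. → (8, 25)

(8, 25)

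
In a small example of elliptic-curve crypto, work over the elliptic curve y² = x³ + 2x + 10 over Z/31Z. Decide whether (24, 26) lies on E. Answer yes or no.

y² = 26² ≡ 25; x³ + 2x + 10 = 13882 ≡ 25 (mod 31). 25 = 25.

yes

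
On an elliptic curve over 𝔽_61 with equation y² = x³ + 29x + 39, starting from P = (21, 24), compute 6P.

(27, 3)

Double-and-add on 6 = (110)₂. Start with P = (21, 24) for the leading 1-bit.
double: tangent at (21, 24): λ = (3·21² + 29)/(2·24) ≡ 10/48. 48⁻¹ ≡ 14 (mod 61), so λ ≡ 10·14 ≡ 18.
  x = λ² - 21 - 21 = 324 - 42 ≡ 38; y = λ·(21 - 38) - 24 ≡ 36. → (38, 36)
add P: (38, 36) + (21, 24). λ = (24 - 36)/(21 - 38) ≡ 49/44 mod 61. 44⁻¹ ≡ 43 (mod 61), so λ ≡ 33.
  x = λ² - 38 - 21 = 1089 - 59 ≡ 54; y = λ·(38 - 54) - 36 ≡ 46. → (54, 46)
double: tangent at (54, 46): λ = (3·54² + 29)/(2·46) ≡ 54/31. 31⁻¹ ≡ 2 (mod 61), so λ ≡ 54·2 ≡ 47.
  x = λ² - 54 - 54 = 2209 - 108 ≡ 27; y = λ·(54 - 27) - 46 ≡ 3. → (27, 3)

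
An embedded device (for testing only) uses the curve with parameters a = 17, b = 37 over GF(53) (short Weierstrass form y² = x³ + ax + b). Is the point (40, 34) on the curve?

y² = 34² ≡ 43; x³ + 17x + 37 = 64717 ≡ 4 (mod 53). 43 ≠ 4.

no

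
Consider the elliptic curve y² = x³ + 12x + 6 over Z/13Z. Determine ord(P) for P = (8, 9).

7

2P: tangent at (8, 9): λ = (3·8² + 12)/(2·9) ≡ 9/5. 5⁻¹ ≡ 8 (mod 13), so λ ≡ 9·8 ≡ 7.
  x = λ² - 8 - 8 = 49 - 16 ≡ 7; y = λ·(8 - 7) - 9 ≡ 11. → (7, 11)
3P: (7, 11) + (8, 9). λ = (9 - 11)/(8 - 7) ≡ 11/1 mod 13. 1⁻¹ ≡ 1 (mod 13) since 1·1 = 1 ≡ 1, so λ ≡ 11.
  x = λ² - 7 - 8 = 121 - 15 ≡ 2; y = λ·(7 - 2) - 11 ≡ 5. → (2, 5)
4P: (2, 5) + (8, 9). λ = (9 - 5)/(8 - 2) ≡ 4/6 mod 13. 6⁻¹ ≡ 11 (mod 13), so λ ≡ 5.
  x = λ² - 2 - 8 = 25 - 10 ≡ 2; y = λ·(2 - 2) - 5 ≡ 8. → (2, 8)
5P: (2, 8) + (8, 9). λ = (9 - 8)/(8 - 2) ≡ 1/6 mod 13. 6⁻¹ ≡ 11 (mod 13), so λ ≡ 11.
  x = λ² - 2 - 8 = 121 - 10 ≡ 7; y = λ·(2 - 7) - 8 ≡ 2. → (7, 2)
6P: (7, 2) + (8, 9). λ = (9 - 2)/(8 - 7) ≡ 7/1 mod 13. 1⁻¹ ≡ 1 (mod 13), so λ ≡ 7.
  x = λ² - 7 - 8 = 49 - 15 ≡ 8; y = λ·(7 - 8) - 2 ≡ 4. → (8, 4)
7P: (8, 4) + (8, 9): same x and y₁ ≡ -y₂, so the sum is O.
7P = O, so the order is 7.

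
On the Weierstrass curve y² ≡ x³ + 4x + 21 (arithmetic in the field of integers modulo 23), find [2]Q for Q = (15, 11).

tangent at (15, 11): λ = (3·15² + 4)/(2·11) ≡ 12/22. 22⁻¹ ≡ 22 (mod 23), so λ ≡ 12·22 ≡ 11.
  x = λ² - 15 - 15 = 121 - 30 ≡ 22; y = λ·(15 - 22) - 11 ≡ 4. → (22, 4)

(22, 4)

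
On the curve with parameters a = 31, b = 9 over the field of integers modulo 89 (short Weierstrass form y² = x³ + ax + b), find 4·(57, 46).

(63, 53)

Write Q = (57, 46).
Double-and-add on 4 = (100)₂. Start with Q = (57, 46) for the leading 1-bit.
double: tangent at (57, 46): λ = (3·57² + 31)/(2·46) ≡ 77/3. 3⁻¹ ≡ 30 (mod 89) since 3·30 = 90 ≡ 1, so λ ≡ 77·30 ≡ 85.
  x = λ² - 57 - 57 = 7225 - 114 ≡ 80; y = λ·(57 - 80) - 46 ≡ 46. → (80, 46)
double: tangent at (80, 46): λ = (3·80² + 31)/(2·46) ≡ 7/3. 3⁻¹ ≡ 30 (mod 89), so λ ≡ 7·30 ≡ 32.
  x = λ² - 80 - 80 = 1024 - 160 ≡ 63; y = λ·(80 - 63) - 46 ≡ 53. → (63, 53)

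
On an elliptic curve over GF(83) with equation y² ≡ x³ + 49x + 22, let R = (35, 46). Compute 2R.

tangent at (35, 46): λ = (3·35² + 49)/(2·46) ≡ 72/9. 9⁻¹ ≡ 37 (mod 83), so λ ≡ 72·37 ≡ 8.
  x = λ² - 35 - 35 = 64 - 70 ≡ 77; y = λ·(35 - 77) - 46 ≡ 33. → (77, 33)

(77, 33)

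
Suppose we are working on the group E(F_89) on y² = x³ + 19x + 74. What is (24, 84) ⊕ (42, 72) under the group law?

(63, 31)

(24, 84) + (42, 72). λ = (72 - 84)/(42 - 24) ≡ 77/18 mod 89. 18⁻¹ ≡ 5 (mod 89) since 18·5 = 90 ≡ 1, so λ ≡ 29.
  x = λ² - 24 - 42 = 841 - 66 ≡ 63; y = λ·(24 - 63) - 84 ≡ 31. → (63, 31)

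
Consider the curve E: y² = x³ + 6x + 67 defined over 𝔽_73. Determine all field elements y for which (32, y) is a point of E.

none

x³ + 6x + 67 = 33027 ≡ 31 (mod 73).
31 is a non-residue mod 73; no y exists.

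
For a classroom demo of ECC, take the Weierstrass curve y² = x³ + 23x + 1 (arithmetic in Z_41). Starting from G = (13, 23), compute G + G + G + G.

(40, 10)

Double-and-add on 4 = (100)₂. Start with G = (13, 23) for the leading 1-bit.
double: tangent at (13, 23): λ = (3·13² + 23)/(2·23) ≡ 38/5. 5⁻¹ ≡ 33 (mod 41) since 5·33 = 165 ≡ 1, so λ ≡ 38·33 ≡ 24.
  x = λ² - 13 - 13 = 576 - 26 ≡ 17; y = λ·(13 - 17) - 23 ≡ 4. → (17, 4)
double: tangent at (17, 4): λ = (3·17² + 23)/(2·4) ≡ 29/8. 8⁻¹ ≡ 36 (mod 41) since 8·36 = 288 ≡ 1, so λ ≡ 29·36 ≡ 19.
  x = λ² - 17 - 17 = 361 - 34 ≡ 40; y = λ·(17 - 40) - 4 ≡ 10. → (40, 10)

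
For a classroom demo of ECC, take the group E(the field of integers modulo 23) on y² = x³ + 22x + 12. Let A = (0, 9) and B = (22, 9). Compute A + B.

(0, 9) + (22, 9). λ = (9 - 9)/(22 - 0) ≡ 0/22 mod 23. 22⁻¹ ≡ 22 (mod 23), so λ ≡ 0.
  x = λ² - 0 - 22 = 0 - 22 ≡ 1; y = λ·(0 - 1) - 9 ≡ 14. → (1, 14)

(1, 14)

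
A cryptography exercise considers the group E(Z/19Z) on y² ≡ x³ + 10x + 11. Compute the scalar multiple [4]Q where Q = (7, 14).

(0, 12)

Double-and-add on 4 = (100)₂. Start with Q = (7, 14) for the leading 1-bit.
double: tangent at (7, 14): λ = (3·7² + 10)/(2·14) ≡ 5/9. 9⁻¹ ≡ 17 (mod 19) since 9·17 = 153 ≡ 1, so λ ≡ 5·17 ≡ 9.
  x = λ² - 7 - 7 = 81 - 14 ≡ 10; y = λ·(7 - 10) - 14 ≡ 16. → (10, 16)
double: tangent at (10, 16): λ = (3·10² + 10)/(2·16) ≡ 6/13. 13⁻¹ ≡ 3 (mod 19), so λ ≡ 6·3 ≡ 18.
  x = λ² - 10 - 10 = 324 - 20 ≡ 0; y = λ·(10 - 0) - 16 ≡ 12. → (0, 12)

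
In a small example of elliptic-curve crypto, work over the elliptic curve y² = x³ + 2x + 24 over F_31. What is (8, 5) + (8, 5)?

tangent at (8, 5): λ = (3·8² + 2)/(2·5) ≡ 8/10. 10⁻¹ ≡ 28 (mod 31), so λ ≡ 8·28 ≡ 7.
  x = λ² - 8 - 8 = 49 - 16 ≡ 2; y = λ·(8 - 2) - 5 ≡ 6. → (2, 6)

(2, 6)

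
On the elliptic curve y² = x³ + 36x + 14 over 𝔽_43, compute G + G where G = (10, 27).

(15, 4)

tangent at (10, 27): λ = (3·10² + 36)/(2·27) ≡ 35/11. 11⁻¹ ≡ 4 (mod 43) since 11·4 = 44 ≡ 1, so λ ≡ 35·4 ≡ 11.
  x = λ² - 10 - 10 = 121 - 20 ≡ 15; y = λ·(10 - 15) - 27 ≡ 4. → (15, 4)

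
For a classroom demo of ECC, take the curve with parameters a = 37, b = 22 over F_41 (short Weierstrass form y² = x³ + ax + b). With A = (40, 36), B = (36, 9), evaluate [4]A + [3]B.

(19, 9)

First 4A:
Double-and-add on 4 = (100)₂. Start with A = (40, 36) for the leading 1-bit.
double: tangent at (40, 36): λ = (3·40² + 37)/(2·36) ≡ 40/31. 31⁻¹ ≡ 4 (mod 41) since 31·4 = 124 ≡ 1, so λ ≡ 40·4 ≡ 37.
  x = λ² - 40 - 40 = 1369 - 80 ≡ 18; y = λ·(40 - 18) - 36 ≡ 40. → (18, 40)
double: tangent at (18, 40): λ = (3·18² + 37)/(2·40) ≡ 25/39. 39⁻¹ ≡ 20 (mod 41) since 39·20 = 780 ≡ 1, so λ ≡ 25·20 ≡ 8.
  x = λ² - 18 - 18 = 64 - 36 ≡ 28; y = λ·(18 - 28) - 40 ≡ 3. → (28, 3)
4A = (28, 3).
Next 3B:
Repeated addition: build up to 3B.
2B: tangent at (36, 9): λ = (3·36² + 37)/(2·9) ≡ 30/18. 18⁻¹ ≡ 16 (mod 41) since 18·16 = 288 ≡ 1, so λ ≡ 30·16 ≡ 29.
  x = λ² - 36 - 36 = 841 - 72 ≡ 31; y = λ·(36 - 31) - 9 ≡ 13. → (31, 13)
3B: (31, 13) + (36, 9). λ = (9 - 13)/(36 - 31) ≡ 37/5 mod 41. 5⁻¹ ≡ 33 (mod 41), so λ ≡ 32.
  x = λ² - 31 - 36 = 1024 - 67 ≡ 14; y = λ·(31 - 14) - 13 ≡ 39. → (14, 39)
3B = (14, 39).
Finally 4A + 3B:
(28, 3) + (14, 39). λ = (39 - 3)/(14 - 28) ≡ 36/27 mod 41. 27⁻¹ ≡ 38 (mod 41), so λ ≡ 15.
  x = λ² - 28 - 14 = 225 - 42 ≡ 19; y = λ·(28 - 19) - 3 ≡ 9. → (19, 9)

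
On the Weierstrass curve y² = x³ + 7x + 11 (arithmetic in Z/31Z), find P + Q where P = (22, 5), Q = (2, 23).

(23, 30)

(22, 5) + (2, 23). λ = (23 - 5)/(2 - 22) ≡ 18/11 mod 31. 11⁻¹ ≡ 17 (mod 31) since 11·17 = 187 ≡ 1, so λ ≡ 27.
  x = λ² - 22 - 2 = 729 - 24 ≡ 23; y = λ·(22 - 23) - 5 ≡ 30. → (23, 30)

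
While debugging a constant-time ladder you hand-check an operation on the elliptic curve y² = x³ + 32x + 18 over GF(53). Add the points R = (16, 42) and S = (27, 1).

(9, 9)

(16, 42) + (27, 1). λ = (1 - 42)/(27 - 16) ≡ 12/11 mod 53. 11⁻¹ ≡ 29 (mod 53), so λ ≡ 30.
  x = λ² - 16 - 27 = 900 - 43 ≡ 9; y = λ·(16 - 9) - 42 ≡ 9. → (9, 9)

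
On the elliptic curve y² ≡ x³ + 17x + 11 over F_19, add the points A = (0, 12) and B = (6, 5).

(17, 11)

(0, 12) + (6, 5). λ = (5 - 12)/(6 - 0) ≡ 12/6 mod 19. 6⁻¹ ≡ 16 (mod 19) since 6·16 = 96 ≡ 1, so λ ≡ 2.
  x = λ² - 0 - 6 = 4 - 6 ≡ 17; y = λ·(0 - 17) - 12 ≡ 11. → (17, 11)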